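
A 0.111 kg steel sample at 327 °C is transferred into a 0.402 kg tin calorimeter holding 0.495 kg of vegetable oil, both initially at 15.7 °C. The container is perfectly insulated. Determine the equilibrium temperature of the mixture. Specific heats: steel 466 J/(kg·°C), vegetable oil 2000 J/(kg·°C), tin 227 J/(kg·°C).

T_f ≈ 29.9 °C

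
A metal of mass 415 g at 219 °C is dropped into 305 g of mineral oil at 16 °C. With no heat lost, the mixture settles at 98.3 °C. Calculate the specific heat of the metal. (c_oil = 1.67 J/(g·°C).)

m_s c (T_s − T_f) = m_oil c_oil (T_f − T_0):
415·c·(219 − 98.3) = 305·1.67·(98.3 − 16)
50090 c = 41920  ⇒  c ≈ 0.8369 J/(g·°C)

c ≈ 0.837 J/(g·°C)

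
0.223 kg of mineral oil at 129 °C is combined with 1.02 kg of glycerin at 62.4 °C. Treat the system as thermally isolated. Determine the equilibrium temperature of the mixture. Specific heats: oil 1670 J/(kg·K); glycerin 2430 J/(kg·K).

T_f ≈ 71.1 °C

Heat gained plus heat lost sum to zero:
0.223·1670·(T − 129) + 1.02·2430·(T − 62.4) = 0
372.41(T − 129) + 2478.6(T − 62.4) = 0
(372.41 + 2478.6) T = 372.41·129 + 2478.6·62.4
T = 202706/2851 ≈ 71.10 °C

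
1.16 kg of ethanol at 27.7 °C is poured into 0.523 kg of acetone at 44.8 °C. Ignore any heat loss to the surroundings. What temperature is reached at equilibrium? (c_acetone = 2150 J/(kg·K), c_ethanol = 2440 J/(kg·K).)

T_f ≈ 32.6 °C

T_f is the heat-capacity-weighted average of the initial temperatures:
T_f = (1124.5×44.8 + 2830.4×27.7) / (1124.5 + 2830.4)
    = 128777 / 3954.8 ≈ 32.56 °C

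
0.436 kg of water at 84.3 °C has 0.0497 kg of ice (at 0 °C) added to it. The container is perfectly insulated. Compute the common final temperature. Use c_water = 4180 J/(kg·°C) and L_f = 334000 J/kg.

T_f ≈ 67.5 °C

Conservation of energy gives ΣQ = 0:
fusion: m_ice L_f = 0.0497·334000 = 16600; warm the meltwater: 207.75 T; water cools: 0.436·4180·(T − 84.3) = 1822.5(T − 84.3)
2030.2 T = 153635 − 16600 = 137035
T ≈ 67.50 °C — above 0 °C, consistent with complete melting.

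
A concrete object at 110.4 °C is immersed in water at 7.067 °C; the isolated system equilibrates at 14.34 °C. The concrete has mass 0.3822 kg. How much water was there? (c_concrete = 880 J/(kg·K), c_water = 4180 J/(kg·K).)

|Q_concrete| = |Q_water|:
0.3822·880·(110.4 − 14.34) = m·4180·(14.34 − 7.067)
30401 m = 32308  ⇒  m ≈ 1.063 kg

m ≈ 1.06 kg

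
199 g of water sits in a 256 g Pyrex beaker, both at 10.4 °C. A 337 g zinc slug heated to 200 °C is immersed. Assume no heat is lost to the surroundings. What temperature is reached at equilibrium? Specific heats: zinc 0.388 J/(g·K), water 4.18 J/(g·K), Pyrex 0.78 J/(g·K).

Energy conservation, ΣQ = 0:
337×0.388×(T − 200) + 199×4.18×(T − 10.4) + 256×0.78×(T − 10.4) = 0
1162.3 T = 36879
T ≈ 31.73 °C

T_f ≈ 31.7 °C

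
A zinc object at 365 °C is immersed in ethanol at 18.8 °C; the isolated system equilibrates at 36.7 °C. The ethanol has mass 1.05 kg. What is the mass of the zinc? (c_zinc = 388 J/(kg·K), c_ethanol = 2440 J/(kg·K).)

Energy conservation, ΣQ = 0:
m·388·(36.7 − 365) + 1.05·2440·(36.7 − 18.8) = 0
-127380 m = -45860
m = -45860/-127380 ≈ 0.36 kg

m ≈ 0.36 kg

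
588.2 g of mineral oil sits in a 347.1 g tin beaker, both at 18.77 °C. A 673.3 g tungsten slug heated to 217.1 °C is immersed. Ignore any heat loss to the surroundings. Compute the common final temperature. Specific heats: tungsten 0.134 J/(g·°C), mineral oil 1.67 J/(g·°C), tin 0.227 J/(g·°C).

T_f ≈ 34.3 °C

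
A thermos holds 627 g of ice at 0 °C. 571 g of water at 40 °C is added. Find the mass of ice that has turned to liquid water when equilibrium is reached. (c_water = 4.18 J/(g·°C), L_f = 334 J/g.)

Water can give up m c ΔT = 571·4.18·40 = 95471 J before reaching 0 °C.
Melting all 627 g of ice would need 627·334 = 209418 J.
That's not enough to melt it all — equilibrium is at 0 °C with ice remaining.
Mass melted = 95471/334 ≈ 285.8 g.

m_melted ≈ 286 g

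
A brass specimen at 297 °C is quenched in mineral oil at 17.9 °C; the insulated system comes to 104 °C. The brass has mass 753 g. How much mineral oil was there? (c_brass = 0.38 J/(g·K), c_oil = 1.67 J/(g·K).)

m ≈ 384 g

Energy conservation, ΣQ = 0:
753×0.38×(104 − 297) + m×1.67×(104 − 17.9) = 0
143.79 m = 55225
m = 55225/143.79 ≈ 384.1 g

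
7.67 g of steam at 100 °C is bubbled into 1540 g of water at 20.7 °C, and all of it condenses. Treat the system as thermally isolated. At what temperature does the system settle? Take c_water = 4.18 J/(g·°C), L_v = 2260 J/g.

Net heat exchanged in the isolated system is zero:
steam→water at 100 °C releases m L_v = 7.67·2260 = 17334
  condensed water 100 °C→T: 32.06(T − 100)
  original water: 6437.2(T − 20.7)
6469.3 T = 17334 + 3206.1 + 133250 = 153790
T ≈ 23.77 °C, under the boiling point, so the assumption holds.

T_f ≈ 23.8 °C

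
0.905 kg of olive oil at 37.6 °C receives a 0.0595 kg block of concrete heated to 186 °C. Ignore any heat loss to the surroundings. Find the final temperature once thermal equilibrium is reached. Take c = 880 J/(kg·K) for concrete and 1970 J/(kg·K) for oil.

|Q_concrete| = |Q_oil|:
0.0595·880·(186 − T) = 0.905·1970·(T − 37.6)
52.36(186 − T) = 1782.9(T − 37.6)
1835.2 T = 76774  ⇒  T ≈ 41.83 °C

T_f ≈ 41.8 °C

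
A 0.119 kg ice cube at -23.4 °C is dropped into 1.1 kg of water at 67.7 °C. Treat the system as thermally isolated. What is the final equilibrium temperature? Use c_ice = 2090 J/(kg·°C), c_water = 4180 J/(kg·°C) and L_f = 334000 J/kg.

T_f ≈ 52.1 °C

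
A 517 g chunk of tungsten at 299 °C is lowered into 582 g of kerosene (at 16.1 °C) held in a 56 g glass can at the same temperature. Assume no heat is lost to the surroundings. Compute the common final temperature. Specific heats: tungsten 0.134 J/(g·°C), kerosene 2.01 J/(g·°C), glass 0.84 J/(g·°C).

T_f ≈ 31.3 °C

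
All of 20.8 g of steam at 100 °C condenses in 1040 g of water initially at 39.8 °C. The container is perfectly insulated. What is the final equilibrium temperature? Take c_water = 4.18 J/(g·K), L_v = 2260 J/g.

Let T be the final temperature. ΣQ_i = 0:
steam→water at 100 °C releases m L_v = 20.8×2260 = 47008
  condensate cools 100→T: 20.8×4.18×(T − 100) = 86.94(T − 100)
  water warms: 1040×4.18×(T − 39.8) = 4347.2(T − 39.8)
4434.1 T = 47008 + 8694.4 + 173019 = 228721
T ≈ 51.58 °C — below 100 °C, confirming all the steam condensed.

T_f ≈ 51.6 °C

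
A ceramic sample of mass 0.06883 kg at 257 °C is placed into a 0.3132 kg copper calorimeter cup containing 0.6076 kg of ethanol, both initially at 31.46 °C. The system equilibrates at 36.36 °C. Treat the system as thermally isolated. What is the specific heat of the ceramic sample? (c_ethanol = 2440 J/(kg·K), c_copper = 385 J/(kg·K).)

c ≈ 517 J/(kg·K)

Setting the total heat transfer to zero:
0.06883×c×(36.36 − 257) + 0.6076×2440×(36.36 − 31.46) + 0.3132×385×(36.36 − 31.46) = 0
-15.19 c = -7855.3
c = -7855.3/-15.19 ≈ 517.3 J/(kg·K)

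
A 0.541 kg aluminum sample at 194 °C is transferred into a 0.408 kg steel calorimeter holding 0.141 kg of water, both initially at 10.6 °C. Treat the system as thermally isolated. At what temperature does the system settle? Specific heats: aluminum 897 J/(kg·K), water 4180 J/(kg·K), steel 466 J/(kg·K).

T_f ≈ 81.0 °C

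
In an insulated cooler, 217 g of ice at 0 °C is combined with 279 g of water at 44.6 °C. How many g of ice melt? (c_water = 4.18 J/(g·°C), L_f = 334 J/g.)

m_melted ≈ 156 g

Water can give up m c ΔT = 279×4.18×44.6 = 52013 J before reaching 0 °C.
To melt every bit of ice: 217×334 = 72478 J.
52013 J < 72478 J, so only part of the ice melts and the system sits at 0 °C.
Mass melted = 52013/334 ≈ 155.7 g.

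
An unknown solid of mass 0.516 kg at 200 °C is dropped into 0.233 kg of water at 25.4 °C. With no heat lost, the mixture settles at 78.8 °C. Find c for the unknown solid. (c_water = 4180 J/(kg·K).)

c ≈ 832 J/(kg·K)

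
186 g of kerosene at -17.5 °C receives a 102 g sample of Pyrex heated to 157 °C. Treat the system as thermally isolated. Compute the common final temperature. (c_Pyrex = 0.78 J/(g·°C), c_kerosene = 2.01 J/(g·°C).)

Heat lost by the Pyrex equals heat gained by the kerosene:
102×0.78×(157 − T) = 186×2.01×(T − (-17.5))
79.56(157 − T) = 373.86(T − (-17.5))
453.42 T = 5948.4  ⇒  T ≈ 13.12 °C

T_f ≈ 13.1 °C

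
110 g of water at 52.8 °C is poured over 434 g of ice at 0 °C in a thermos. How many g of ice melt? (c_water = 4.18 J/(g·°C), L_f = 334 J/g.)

m_melted ≈ 72.7 g

Heat available from the water dropping to 0 °C: 110·4.18·52.8 = 24277 J.
Fully melting the ice requires m_ice L_f = 434·334 = 144956 J.
24277 J < 144956 J, so only part of the ice melts and the system sits at 0 °C.
m_melted·334 = 24277  ⇒  m_melted ≈ 72.69 g.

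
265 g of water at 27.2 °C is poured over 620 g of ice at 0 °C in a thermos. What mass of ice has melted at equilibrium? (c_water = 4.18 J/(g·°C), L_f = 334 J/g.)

m_melted ≈ 90.2 g

Heat available from the water dropping to 0 °C: 265×4.18×27.2 = 30129 J.
Melting all 620 g of ice would need 620×334 = 207080 J.
That's not enough to melt it all — equilibrium is at 0 °C with ice remaining.
m_melted×334 = 30129  ⇒  m_melted ≈ 90.21 g.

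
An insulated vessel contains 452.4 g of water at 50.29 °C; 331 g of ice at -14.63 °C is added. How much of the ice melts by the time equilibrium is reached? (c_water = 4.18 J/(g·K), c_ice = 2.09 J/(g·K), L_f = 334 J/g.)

Heat available from the water dropping to 0 °C: 452.4×4.18×50.29 = 95100 J.
Of that, 331×2.09×14.63 = 10121 J goes to bring the ice to 0 °C, leaving 84979 J.
Melting all 331 g of ice would need 331×334 = 110554 J.
That's not enough to melt it all — equilibrium is at 0 °C with ice remaining.
m_melt = 84979 / L_f = 254.4 g.

m_melted ≈ 254 g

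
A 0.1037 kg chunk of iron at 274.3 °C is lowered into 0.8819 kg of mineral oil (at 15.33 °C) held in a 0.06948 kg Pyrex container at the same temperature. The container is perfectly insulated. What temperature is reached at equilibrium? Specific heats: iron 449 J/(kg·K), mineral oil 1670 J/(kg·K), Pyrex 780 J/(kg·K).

Energy conservation, ΣQ = 0:
0.1037*449*(T − 274.3) + 0.8819*1670*(T − 15.33) + 0.06948*780*(T − 15.33) = 0
46.56(T − 274.3) + 1472.8(T − 15.33) + 54.19(T − 15.33) = 0
1573.5 T = 36180
T = 36180/1573.5 ≈ 22.99 °C

T_f ≈ 23.0 °C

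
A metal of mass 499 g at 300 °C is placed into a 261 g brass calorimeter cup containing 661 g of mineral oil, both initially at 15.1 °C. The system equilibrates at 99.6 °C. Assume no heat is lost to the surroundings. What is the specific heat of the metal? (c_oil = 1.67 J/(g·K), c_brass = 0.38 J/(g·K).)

c ≈ 1.02 J/(g·K)

Heat gained plus heat lost sum to zero:
499×c×(99.6 − 300) + 661×1.67×(99.6 − 15.1) + 261×0.38×(99.6 − 15.1) = 0
-100000 c = -101658
c = -101658/-100000 ≈ 1.017 J/(g·K)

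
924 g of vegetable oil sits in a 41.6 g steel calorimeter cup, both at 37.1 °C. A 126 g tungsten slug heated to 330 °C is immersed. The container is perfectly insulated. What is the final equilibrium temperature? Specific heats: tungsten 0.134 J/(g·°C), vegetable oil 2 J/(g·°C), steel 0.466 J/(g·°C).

T_f ≈ 39.7 °C

With ΣQ=0 the equilibrium temperature is the m·c-weighted mean:
T_f = (16.88*330 + 1848*37.1 + 19.39*37.1) / (16.88 + 1848 + 19.39)
    = 74852 / 1884.3 ≈ 39.72 °C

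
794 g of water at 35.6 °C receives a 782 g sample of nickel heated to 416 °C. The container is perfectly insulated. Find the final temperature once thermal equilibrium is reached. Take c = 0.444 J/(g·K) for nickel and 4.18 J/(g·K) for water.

T_f ≈ 71.6 °C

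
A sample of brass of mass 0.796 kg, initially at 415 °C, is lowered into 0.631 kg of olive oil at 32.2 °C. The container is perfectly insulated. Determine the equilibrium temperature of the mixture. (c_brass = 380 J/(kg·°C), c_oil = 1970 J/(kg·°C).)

T_f is the heat-capacity-weighted average of the initial temperatures:
T_f = (302.48·415 + 1243.1·32.2) / (302.48 + 1243.1)
    = 165556 / 1545.5 ≈ 107.12 °C

T_f ≈ 107.1 °C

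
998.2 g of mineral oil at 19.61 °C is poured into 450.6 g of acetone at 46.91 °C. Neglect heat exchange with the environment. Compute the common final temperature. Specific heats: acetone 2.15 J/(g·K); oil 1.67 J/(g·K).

T_f is the heat-capacity-weighted average of the initial temperatures:
T_f = (968.79*46.91 + 1667*19.61) / (968.79 + 1667)
    = 78136 / 2635.8 ≈ 29.64 °C

T_f ≈ 29.6 °C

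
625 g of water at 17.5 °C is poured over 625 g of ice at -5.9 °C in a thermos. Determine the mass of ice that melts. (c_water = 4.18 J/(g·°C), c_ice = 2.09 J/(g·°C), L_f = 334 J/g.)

m_melted ≈ 114 g

Heat available from the water dropping to 0 °C: 625·4.18·17.5 = 45719 J.
Warming the ice to 0 °C takes 625·2.09·5.9 = 7706.9 J, leaving 38012 J for melting.
Fully melting the ice requires m_ice L_f = 625·334 = 208750 J.
That's not enough to melt it all — equilibrium is at 0 °C with ice remaining.
m_melt = 38012 / L_f = 113.8 g.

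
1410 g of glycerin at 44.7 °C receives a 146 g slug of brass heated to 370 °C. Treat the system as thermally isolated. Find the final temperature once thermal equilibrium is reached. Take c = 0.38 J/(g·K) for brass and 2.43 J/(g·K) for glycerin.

Energy conservation, ΣQ = 0:
146·0.38·(T − 370) + 1410·2.43·(T − 44.7) = 0
55.48(T − 370) + 3426.3(T − 44.7) = 0
3481.8 T = 173683
T = 173683/3481.8 ≈ 49.88 °C

T_f ≈ 49.9 °C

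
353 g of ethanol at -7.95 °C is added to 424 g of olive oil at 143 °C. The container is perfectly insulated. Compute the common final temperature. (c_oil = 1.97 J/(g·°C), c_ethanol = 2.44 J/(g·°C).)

T_f ≈ 66.4 °C

Net heat exchanged in the isolated system is zero:
424×1.97×(T − 143) + 353×2.44×(T − (-7.95)) = 0
835.28(T − 143) + 861.32(T − (-7.95)) = 0
(835.28 + 861.32) T = 835.28×143 + 861.32×(-7.95)
T = 112598/1696.6 ≈ 66.37 °C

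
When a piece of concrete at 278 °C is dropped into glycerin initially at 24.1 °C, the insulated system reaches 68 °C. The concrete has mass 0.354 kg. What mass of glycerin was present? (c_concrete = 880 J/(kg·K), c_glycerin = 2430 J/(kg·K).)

m ≈ 0.613 kg

Heat lost by the concrete = heat gained by the glycerin:
0.354×880×(278 − 68) = m×2430×(68 − 24.1)
106677 m = 65419  ⇒  m ≈ 0.6132 kg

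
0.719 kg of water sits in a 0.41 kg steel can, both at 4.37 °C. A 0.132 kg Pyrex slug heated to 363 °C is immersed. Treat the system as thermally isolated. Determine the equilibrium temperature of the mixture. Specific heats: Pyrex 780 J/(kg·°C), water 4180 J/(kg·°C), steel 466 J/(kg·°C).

T_f = Σ m_i c_i T_i / Σ m_i c_i:
T_f = (102.96*363 + 3005.4*4.37 + 191.06*4.37) / (102.96 + 3005.4 + 191.06)
    = 51343 / 3299.4 ≈ 15.56 °C

T_f ≈ 15.6 °C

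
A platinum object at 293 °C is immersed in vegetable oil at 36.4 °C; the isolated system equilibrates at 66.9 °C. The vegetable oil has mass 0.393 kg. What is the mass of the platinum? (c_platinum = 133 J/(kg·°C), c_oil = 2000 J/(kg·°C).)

m ≈ 0.797 kg

Conservation of energy gives ΣQ = 0:
m×133×(66.9 − 293) + 0.393×2000×(66.9 − 36.4) = 0
-30071 m = -23973
m = -23973/-30071 ≈ 0.7972 kg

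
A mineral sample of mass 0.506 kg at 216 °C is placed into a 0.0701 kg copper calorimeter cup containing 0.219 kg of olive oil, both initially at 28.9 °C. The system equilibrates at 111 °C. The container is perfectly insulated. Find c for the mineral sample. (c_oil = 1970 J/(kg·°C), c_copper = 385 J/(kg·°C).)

Setting the total heat transfer to zero:
0.506×c×(111 − 216) + 0.219×1970×(111 − 28.9) + 0.0701×385×(111 − 28.9) = 0
-53.13 c = -37636
c = -37636/-53.13 ≈ 708.4 J/(kg·°C)

c ≈ 708 J/(kg·°C)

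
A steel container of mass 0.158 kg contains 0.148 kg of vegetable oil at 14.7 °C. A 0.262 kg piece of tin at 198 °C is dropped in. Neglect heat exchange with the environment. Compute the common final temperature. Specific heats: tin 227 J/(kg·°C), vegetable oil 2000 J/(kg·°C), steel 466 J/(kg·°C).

T_f is the heat-capacity-weighted average of the initial temperatures:
T_f = (59.47*198 + 296*14.7 + 73.63*14.7) / (59.47 + 296 + 73.63)
    = 17209 / 429.1 ≈ 40.11 °C

T_f ≈ 40.1 °C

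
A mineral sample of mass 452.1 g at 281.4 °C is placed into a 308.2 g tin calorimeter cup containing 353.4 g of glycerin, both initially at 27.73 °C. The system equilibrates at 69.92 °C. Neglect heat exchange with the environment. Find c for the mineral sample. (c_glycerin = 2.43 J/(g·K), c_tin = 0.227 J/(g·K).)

c ≈ 0.41 J/(g·K)

Energy conservation, ΣQ = 0:
452.1×c×(69.92 − 281.4) + 353.4×2.43×(69.92 − 27.73) + 308.2×0.227×(69.92 − 27.73) = 0
-95610 c = -39183
c = -39183/-95610 ≈ 0.4098 J/(g·K)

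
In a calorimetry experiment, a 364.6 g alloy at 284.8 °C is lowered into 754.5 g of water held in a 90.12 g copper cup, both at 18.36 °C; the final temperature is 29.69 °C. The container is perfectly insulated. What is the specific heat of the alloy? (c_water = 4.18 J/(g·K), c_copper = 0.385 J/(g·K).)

Taking heat into each body as positive, Σ m c ΔT = 0:
364.6·c·(29.69 − 284.8) + 754.5·4.18·(29.69 − 18.36) + 90.12·0.385·(29.69 − 18.36) = 0
-93013 c = -36126
c = -36126/-93013 ≈ 0.3884 J/(g·K)

c ≈ 0.388 J/(g·K)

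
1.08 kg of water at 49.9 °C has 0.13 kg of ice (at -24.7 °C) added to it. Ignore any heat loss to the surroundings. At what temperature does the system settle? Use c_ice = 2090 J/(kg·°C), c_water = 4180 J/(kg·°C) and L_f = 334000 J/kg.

T_f ≈ 34.6 °C

Taking heat into each body as positive, Σ m c ΔT = 0:
warm ice to 0 °C: 0.13×2090×(0 − (-24.7)) = 6711
  latent heat to melt: 0.13×334000 = 43420
  warm the meltwater: 543.4 T
  water: 4514.4(T − 49.9)
5057.8 T = 225269 − 50131 = 175138
T ≈ 34.63 °C. Since T > 0 °C, the all-ice-melts assumption holds.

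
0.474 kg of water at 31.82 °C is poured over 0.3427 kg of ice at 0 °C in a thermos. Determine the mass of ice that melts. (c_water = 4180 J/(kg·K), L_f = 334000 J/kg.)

m_melted ≈ 0.189 kg

Heat available from the water dropping to 0 °C: 0.474·4180·31.82 = 63046 J.
Melting all 0.3427 kg of ice would need 0.3427·334000 = 114462 J.
That's not enough to melt it all — equilibrium is at 0 °C with ice remaining.
m_melt = 63046 / L_f = 0.1888 kg.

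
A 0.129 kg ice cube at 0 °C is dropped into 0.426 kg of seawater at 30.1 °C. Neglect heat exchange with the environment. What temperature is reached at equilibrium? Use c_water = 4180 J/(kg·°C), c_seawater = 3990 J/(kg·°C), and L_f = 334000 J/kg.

Energy balance with sensible and latent terms:
latent heat to melt: 0.129·334000 = 43086
  warm the meltwater: 539.22 T
  seawater cools: 0.426·3990·(T − 30.1) = 1699.7(T − 30.1)
2239 T = 51162 − 43086 = 8076.2
T ≈ 3.61 °C (positive, so assuming full melt was valid).

T_f ≈ 3.6 °C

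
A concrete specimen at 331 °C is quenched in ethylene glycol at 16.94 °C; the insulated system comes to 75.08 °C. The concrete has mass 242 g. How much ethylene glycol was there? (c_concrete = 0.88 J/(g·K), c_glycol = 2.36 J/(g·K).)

m ≈ 397 g

Energy conservation, ΣQ = 0:
242×0.88×(75.08 − 331) + m×2.36×(75.08 − 16.94) = 0
137.21 m = 54501
m = 54501/137.21 ≈ 397.2 g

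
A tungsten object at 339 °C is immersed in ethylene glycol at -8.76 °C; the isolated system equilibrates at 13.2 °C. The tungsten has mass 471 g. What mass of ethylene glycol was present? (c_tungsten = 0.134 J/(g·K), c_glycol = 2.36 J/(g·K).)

m ≈ 397 g

Energy conservation, ΣQ = 0:
471×0.134×(13.2 − 339) + m×2.36×(13.2 − (-8.76)) = 0
51.83 m = 20563
m = 20563/51.83 ≈ 396.8 g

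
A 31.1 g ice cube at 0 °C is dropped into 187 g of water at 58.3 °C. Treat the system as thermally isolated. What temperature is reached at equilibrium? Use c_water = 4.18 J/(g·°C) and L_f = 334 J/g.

Let T be the final temperature. ΣQ_i = 0:
latent heat to melt: 31.1×334 = 10387
  warm the meltwater: 130 T
  water cools: 187×4.18×(T − 58.3) = 781.66(T − 58.3)
911.66 T = 45571 − 10387 = 35183
T ≈ 38.59 °C (positive, so assuming full melt was valid).

T_f ≈ 38.6 °C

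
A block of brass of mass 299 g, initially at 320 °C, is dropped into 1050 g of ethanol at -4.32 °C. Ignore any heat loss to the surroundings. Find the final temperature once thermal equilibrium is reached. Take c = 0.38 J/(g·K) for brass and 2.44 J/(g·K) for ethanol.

With ΣQ=0 the equilibrium temperature is the m·c-weighted mean:
T_f = (113.62*320 + 2562*(-4.32)) / (113.62 + 2562)
    = 25291 / 2675.6 ≈ 9.45 °C

T_f ≈ 9.5 °C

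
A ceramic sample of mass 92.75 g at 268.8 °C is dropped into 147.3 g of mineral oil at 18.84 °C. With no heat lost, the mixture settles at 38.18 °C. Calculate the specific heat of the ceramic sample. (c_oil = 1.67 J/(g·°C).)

m_s c (T_s − T_f) = m_oil c_oil (T_f − T_0):
92.75×c×(268.8 − 38.18) = 147.3×1.67×(38.18 − 18.84)
21390 c = 4757.5  ⇒  c ≈ 0.2224 J/(g·°C)

c ≈ 0.222 J/(g·°C)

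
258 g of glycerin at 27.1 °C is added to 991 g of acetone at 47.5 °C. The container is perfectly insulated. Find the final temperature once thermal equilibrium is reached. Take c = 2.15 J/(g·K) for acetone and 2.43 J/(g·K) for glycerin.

T_f ≈ 42.9 °C

T_f = Σ m_i c_i T_i / Σ m_i c_i:
T_f = (2130.7×47.5 + 626.94×27.1) / (2130.7 + 626.94)
    = 118196 / 2757.6 ≈ 42.86 °C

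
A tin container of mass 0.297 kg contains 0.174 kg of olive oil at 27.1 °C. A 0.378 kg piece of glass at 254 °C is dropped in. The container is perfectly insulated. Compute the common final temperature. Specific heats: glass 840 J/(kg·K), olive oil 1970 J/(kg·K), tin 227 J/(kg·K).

Net heat exchanged in the isolated system is zero:
0.378×840×(T − 254) + 0.174×1970×(T − 27.1) + 0.297×227×(T − 27.1) = 0
(317.52 + 342.78 + 67.42) T = 317.52×254 + 342.78×27.1 + 67.42×27.1
T = 91766 / 727.72 = 126 °C

T_f ≈ 126.1 °C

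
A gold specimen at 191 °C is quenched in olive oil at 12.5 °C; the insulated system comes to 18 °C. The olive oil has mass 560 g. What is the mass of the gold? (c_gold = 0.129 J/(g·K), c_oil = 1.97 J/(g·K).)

m ≈ 272 g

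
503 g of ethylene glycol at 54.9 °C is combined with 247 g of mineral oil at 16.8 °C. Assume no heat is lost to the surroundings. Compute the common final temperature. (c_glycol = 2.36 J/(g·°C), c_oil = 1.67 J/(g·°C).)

T_f ≈ 45.1 °C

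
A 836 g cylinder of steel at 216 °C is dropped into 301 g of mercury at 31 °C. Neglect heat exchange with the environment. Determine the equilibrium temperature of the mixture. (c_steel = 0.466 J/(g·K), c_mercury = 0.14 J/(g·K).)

T_f ≈ 197.9 °C

|Q_steel| = |Q_mercury|:
836×0.466×(216 − T) = 301×0.14×(T − 31)
389.58(216 − T) = 42.14(T − 31)
431.72 T = 85455  ⇒  T ≈ 197.94 °C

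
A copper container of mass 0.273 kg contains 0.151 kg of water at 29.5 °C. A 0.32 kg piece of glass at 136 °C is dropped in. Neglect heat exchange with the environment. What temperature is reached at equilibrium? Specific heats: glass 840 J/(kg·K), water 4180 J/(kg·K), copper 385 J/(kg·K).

T_f ≈ 58.0 °C

Setting the total heat transfer to zero:
0.32×840×(T − 136) + 0.151×4180×(T − 29.5) + 0.273×385×(T − 29.5) = 0
268.8(T − 136) + 631.18(T − 29.5) + 105.11(T − 29.5) = 0
(268.8 + 631.18 + 105.11) T = 268.8×136 + 631.18×29.5 + 105.11×29.5
T = 58277/1005.1 ≈ 57.98 °C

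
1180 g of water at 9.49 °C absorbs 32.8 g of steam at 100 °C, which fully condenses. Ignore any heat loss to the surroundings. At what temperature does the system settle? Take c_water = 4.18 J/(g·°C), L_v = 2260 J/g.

Energy balance with sensible and latent terms:
steam→water at 100 °C releases m L_v = 32.8·2260 = 74128; condensed water 100 °C→T: 137.1(T − 100); water warms: 1180·4.18·(T − 9.49) = 4932.4(T − 9.49)
5069.5 T = 74128 + 13710 + 46808 = 134647
T ≈ 26.56 °C (< 100 °C, so full condensation is consistent).

T_f ≈ 26.6 °C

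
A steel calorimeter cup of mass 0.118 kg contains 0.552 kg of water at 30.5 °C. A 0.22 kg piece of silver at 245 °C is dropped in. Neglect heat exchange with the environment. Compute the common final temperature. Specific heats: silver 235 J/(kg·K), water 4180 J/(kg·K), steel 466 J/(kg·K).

T_f = Σ m_i c_i T_i / Σ m_i c_i:
T_f = (51.7·245 + 2307.4·30.5 + 54.99·30.5) / (51.7 + 2307.4 + 54.99)
    = 84718 / 2414 ≈ 35.09 °C

T_f ≈ 35.1 °C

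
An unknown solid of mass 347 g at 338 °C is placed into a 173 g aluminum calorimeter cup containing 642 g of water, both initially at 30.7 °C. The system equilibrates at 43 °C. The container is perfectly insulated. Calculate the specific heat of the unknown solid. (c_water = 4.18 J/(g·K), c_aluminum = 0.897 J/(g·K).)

Let T be the final temperature. ΣQ_i = 0:
347·c·(43 − 338) + 642·4.18·(43 − 30.7) + 173·0.897·(43 − 30.7) = 0
-102365 c = -34917
c = -34917/-102365 ≈ 0.3411 J/(g·K)

c ≈ 0.341 J/(g·K)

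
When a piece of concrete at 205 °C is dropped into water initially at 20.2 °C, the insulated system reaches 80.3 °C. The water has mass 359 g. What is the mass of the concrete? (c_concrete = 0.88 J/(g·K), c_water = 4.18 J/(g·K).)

m ≈ 822 g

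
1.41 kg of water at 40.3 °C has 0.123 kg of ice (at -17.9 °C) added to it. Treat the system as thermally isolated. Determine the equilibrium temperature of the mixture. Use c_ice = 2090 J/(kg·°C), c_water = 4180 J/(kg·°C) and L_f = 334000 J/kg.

T_f ≈ 29.9 °C

Let T be the final temperature. ΣQ_i = 0:
ice -17.9→0 °C: 0.123·2090·17.9 = 4601.6
  melt ice: 0.123·334000 = 41082
  meltwater 0→T: 0.123·4180·T = 514.14 T
  water cools: 1.41·4180·(T − 40.3) = 5893.8(T − 40.3)
6407.9 T = 237520 − 45684 = 191837
T ≈ 29.94 °C. Since T > 0 °C, the all-ice-melts assumption holds.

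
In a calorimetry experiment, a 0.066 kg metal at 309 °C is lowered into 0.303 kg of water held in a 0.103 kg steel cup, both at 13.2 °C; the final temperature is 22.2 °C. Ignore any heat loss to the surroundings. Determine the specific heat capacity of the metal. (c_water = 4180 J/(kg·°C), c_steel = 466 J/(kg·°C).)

c ≈ 625 J/(kg·°C)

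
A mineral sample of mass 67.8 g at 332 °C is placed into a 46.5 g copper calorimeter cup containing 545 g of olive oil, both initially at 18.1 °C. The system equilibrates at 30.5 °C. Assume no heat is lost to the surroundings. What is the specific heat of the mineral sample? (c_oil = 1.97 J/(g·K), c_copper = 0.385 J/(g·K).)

Energy conservation, ΣQ = 0:
67.8·c·(30.5 − 332) + 545·1.97·(30.5 − 18.1) + 46.5·0.385·(30.5 − 18.1) = 0
-20442 c = -13535
c = -13535/-20442 ≈ 0.6621 J/(g·K)

c ≈ 0.662 J/(g·K)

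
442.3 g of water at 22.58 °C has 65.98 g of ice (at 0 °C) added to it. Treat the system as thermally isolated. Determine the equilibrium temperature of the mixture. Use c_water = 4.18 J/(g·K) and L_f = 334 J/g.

T_f ≈ 9.3 °C

Net heat exchanged in the isolated system is zero:
melt ice: 65.98·334 = 22037; warm the meltwater: 275.8 T; water: 1848.8(T − 22.58)
2124.6 T = 41746 − 22037 = 19709
T ≈ 9.28 °C (positive, so assuming full melt was valid).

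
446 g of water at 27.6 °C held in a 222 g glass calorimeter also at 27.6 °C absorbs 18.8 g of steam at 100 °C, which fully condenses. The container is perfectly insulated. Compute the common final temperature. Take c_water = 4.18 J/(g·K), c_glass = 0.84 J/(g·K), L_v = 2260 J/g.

T_f ≈ 50.2 °C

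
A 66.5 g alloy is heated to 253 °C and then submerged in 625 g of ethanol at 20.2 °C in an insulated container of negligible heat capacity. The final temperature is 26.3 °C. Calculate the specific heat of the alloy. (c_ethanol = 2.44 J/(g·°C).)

Taking heat into each body as positive, Σ m c ΔT = 0:
66.5·c·(26.3 − 253) + 625·2.44·(26.3 − 20.2) = 0
-15076 c = -9302.5
c = -9302.5/-15076 ≈ 0.6171 J/(g·°C)

c ≈ 0.617 J/(g·°C)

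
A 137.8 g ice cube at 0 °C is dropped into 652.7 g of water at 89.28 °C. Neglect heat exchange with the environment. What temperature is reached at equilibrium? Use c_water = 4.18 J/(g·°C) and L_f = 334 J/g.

Taking heat into each body as positive, Σ m c ΔT = 0:
latent heat to melt: 137.8×334 = 46025; meltwater 0→T: 137.8×4.18×T = 576 T; water cools: 652.7×4.18×(T − 89.28) = 2728.3(T − 89.28)
3304.3 T = 243581 − 46025 = 197556
T ≈ 59.79 °C (positive, so assuming full melt was valid).

T_f ≈ 59.8 °C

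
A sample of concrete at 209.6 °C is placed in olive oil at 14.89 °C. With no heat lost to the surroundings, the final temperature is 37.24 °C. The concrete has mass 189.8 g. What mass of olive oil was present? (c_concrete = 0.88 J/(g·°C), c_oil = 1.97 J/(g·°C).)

m ≈ 654 g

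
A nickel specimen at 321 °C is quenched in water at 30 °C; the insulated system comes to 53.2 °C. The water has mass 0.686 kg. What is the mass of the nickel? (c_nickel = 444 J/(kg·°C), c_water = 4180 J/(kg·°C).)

Heat lost by the nickel = heat gained by the water:
m×444×(321 − 53.2) = 0.686×4180×(53.2 − 30)
118903 m = 66526  ⇒  m ≈ 0.5595 kg

m ≈ 0.559 kg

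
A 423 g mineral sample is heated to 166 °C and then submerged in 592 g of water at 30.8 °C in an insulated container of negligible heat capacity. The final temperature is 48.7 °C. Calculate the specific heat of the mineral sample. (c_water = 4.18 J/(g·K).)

Heat gained plus heat lost sum to zero:
423·c·(48.7 − 166) + 592·4.18·(48.7 − 30.8) = 0
-49618 c = -44295
c = -44295/-49618 ≈ 0.8927 J/(g·K)

c ≈ 0.893 J/(g·K)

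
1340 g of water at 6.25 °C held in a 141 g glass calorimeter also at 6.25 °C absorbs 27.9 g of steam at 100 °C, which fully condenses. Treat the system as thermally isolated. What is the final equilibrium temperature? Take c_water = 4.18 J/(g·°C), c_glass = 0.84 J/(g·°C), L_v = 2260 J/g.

Taking heat into each body as positive, Σ m c ΔT = 0:
steam→water at 100 °C releases m L_v = 27.9×2260 = 63054; condensate cools 100→T: 27.9×4.18×(T − 100) = 116.62(T − 100); original water: 5601.2(T − 6.25); glass cup: 141×0.84×(T − 6.25) = 118.44(T − 6.25)
5836.3 T = 63054 + 11662 + 35748 = 110464
T ≈ 18.93 °C — below 100 °C, confirming all the steam condensed.

T_f ≈ 18.9 °C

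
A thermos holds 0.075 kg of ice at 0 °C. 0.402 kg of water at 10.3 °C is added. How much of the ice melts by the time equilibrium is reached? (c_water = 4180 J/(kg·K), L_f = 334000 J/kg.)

m_melted ≈ 0.0518 kg

Heat available from the water dropping to 0 °C: 0.402·4180·10.3 = 17308 J.
Melting all 0.075 kg of ice would need 0.075·334000 = 25050 J.
17308 J < 25050 J, so only part of the ice melts and the system sits at 0 °C.
m_melted·334000 = 17308  ⇒  m_melted ≈ 0.05182 kg.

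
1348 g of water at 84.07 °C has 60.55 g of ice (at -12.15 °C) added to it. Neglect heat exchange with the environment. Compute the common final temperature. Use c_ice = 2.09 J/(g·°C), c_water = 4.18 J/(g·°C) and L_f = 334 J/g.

T_f ≈ 76.8 °C

Conservation of energy gives ΣQ = 0:
ice -12.15→0 °C: 60.55·2.09·12.15 = 1537.6; melt ice: 60.55·334 = 20224; warm the meltwater: 253.1 T; water cools: 1348·4.18·(T − 84.07) = 5634.6(T − 84.07)
5887.7 T = 473704 − 21761 = 451943
T ≈ 76.76 °C — above 0 °C, consistent with complete melting.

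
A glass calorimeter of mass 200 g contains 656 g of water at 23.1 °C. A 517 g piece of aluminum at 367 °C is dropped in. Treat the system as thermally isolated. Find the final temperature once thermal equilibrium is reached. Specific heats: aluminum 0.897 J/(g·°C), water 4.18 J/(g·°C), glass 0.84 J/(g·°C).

T_f ≈ 70.4 °C

T_f is the heat-capacity-weighted average of the initial temperatures:
T_f = (463.75*367 + 2742.1*23.1 + 168*23.1) / (463.75 + 2742.1 + 168)
    = 237419 / 3373.8 ≈ 70.37 °C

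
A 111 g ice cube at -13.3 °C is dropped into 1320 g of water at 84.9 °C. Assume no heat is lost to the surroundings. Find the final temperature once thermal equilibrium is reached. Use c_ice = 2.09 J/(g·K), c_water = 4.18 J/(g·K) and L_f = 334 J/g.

T_f ≈ 71.6 °C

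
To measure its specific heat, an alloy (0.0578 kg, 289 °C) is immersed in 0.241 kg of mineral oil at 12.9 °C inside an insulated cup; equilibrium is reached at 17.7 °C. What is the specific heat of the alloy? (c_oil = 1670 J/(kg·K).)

c ≈ 123 J/(kg·K)

m_s c (T_s − T_f) = m_oil c_oil (T_f − T_0):
0.0578·c·(289 − 17.7) = 0.241·1670·(17.7 − 12.9)
15.68 c = 1931.9  ⇒  c ≈ 123.2 J/(kg·K)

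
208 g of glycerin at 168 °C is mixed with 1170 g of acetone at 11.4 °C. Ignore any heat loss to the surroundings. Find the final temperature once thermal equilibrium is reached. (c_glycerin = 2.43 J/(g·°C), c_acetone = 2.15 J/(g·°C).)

Net heat exchanged in the isolated system is zero:
208×2.43×(T − 168) + 1170×2.15×(T − 11.4) = 0
(505.44 + 2515.5) T = 505.44×168 + 2515.5×11.4
T = 113591/3020.9 ≈ 37.60 °C

T_f ≈ 37.6 °C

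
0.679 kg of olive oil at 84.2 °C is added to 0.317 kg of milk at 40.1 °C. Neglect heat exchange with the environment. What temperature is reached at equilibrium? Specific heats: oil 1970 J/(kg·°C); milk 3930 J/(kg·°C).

T_f ≈ 62.9 °C

Heat gained plus heat lost sum to zero:
0.679×1970×(T − 84.2) + 0.317×3930×(T − 40.1) = 0
(1337.6 + 1245.8) T = 1337.6×84.2 + 1245.8×40.1
T = 162585 / 2583.4 = 62.9 °C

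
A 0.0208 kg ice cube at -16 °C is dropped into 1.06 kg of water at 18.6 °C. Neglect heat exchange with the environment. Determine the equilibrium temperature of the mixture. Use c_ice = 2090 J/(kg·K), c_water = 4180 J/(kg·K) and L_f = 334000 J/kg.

Let T be the final temperature. ΣQ_i = 0:
ice -16→0 °C: 0.0208·2090·16 = 695.55
  latent heat to melt: 0.0208·334000 = 6947.2
  warm the meltwater: 86.94 T
  water: 4430.8(T − 18.6)
4517.7 T = 82413 − 7642.8 = 74770
T ≈ 16.55 °C — above 0 °C, consistent with complete melting.

T_f ≈ 16.6 °C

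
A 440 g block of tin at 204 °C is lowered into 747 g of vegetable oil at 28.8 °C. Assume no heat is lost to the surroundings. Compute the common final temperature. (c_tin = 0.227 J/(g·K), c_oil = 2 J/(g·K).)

T_f ≈ 39.8 °C

With ΣQ=0 the equilibrium temperature is the m·c-weighted mean:
T_f = (99.88*204 + 1494*28.8) / (99.88 + 1494)
    = 63403 / 1593.9 ≈ 39.78 °C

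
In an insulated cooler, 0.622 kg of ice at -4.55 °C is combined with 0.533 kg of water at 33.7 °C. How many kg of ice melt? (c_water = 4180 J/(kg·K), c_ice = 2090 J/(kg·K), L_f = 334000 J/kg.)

m_melted ≈ 0.207 kg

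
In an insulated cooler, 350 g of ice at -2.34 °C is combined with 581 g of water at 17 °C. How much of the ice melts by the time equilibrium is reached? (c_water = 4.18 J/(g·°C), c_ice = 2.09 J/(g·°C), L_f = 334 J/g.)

Water can give up m c ΔT = 581·4.18·17 = 41286 J before reaching 0 °C.
Of that, 350·2.09·2.34 = 1711.7 J goes to bring the ice to 0 °C, leaving 39574 J.
Fully melting the ice requires m_ice L_f = 350·334 = 116900 J.
39574 J < 116900 J, so only part of the ice melts and the system sits at 0 °C.
m_melt = 39574 / L_f = 118.5 g.

m_melted ≈ 118 g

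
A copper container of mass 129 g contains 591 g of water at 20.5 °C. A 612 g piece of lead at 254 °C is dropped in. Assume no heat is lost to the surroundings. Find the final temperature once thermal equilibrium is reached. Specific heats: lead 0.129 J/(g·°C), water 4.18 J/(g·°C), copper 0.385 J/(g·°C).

T_f ≈ 27.6 °C

Taking heat into each body as positive, Σ m c ΔT = 0:
612×0.129×(T − 254) + 591×4.18×(T − 20.5) + 129×0.385×(T − 20.5) = 0
(78.95 + 2470.4 + 49.66) T = 78.95×254 + 2470.4×20.5 + 49.66×20.5
T ≈ 27.59 °C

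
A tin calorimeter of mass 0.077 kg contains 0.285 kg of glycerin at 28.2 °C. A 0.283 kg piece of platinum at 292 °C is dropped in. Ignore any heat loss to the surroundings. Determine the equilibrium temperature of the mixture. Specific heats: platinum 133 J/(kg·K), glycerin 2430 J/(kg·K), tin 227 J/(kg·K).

T_f ≈ 41.5 °C

Setting the total heat transfer to zero:
0.283×133×(T − 292) + 0.285×2430×(T − 28.2) + 0.077×227×(T − 28.2) = 0
37.64(T − 292) + 692.55(T − 28.2) + 17.48(T − 28.2) = 0
747.67 T = 31013
T = 31013/747.67 ≈ 41.48 °C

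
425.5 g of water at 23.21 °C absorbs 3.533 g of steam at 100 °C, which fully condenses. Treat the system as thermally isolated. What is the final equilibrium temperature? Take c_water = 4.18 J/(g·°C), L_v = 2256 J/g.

Net heat exchanged in the isolated system is zero:
steam→water at 100 °C releases m L_v = 3.533·2256 = 7970.4
  condensate cools 100→T: 3.533·4.18·(T − 100) = 14.77(T − 100)
  water warms: 425.5·4.18·(T − 23.21) = 1778.6(T − 23.21)
1793.4 T = 7970.4 + 1476.8 + 41281 = 50728
T ≈ 28.29 °C — below 100 °C, confirming all the steam condensed.

T_f ≈ 28.3 °C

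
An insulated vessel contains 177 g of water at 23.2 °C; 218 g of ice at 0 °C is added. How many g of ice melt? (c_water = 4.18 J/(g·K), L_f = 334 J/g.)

Cooling the water to 0 °C releases 177·4.18·23.2 = 17165 J.
To melt every bit of ice: 218·334 = 72812 J.
That's not enough to melt it all — equilibrium is at 0 °C with ice remaining.
m_melted·334 = 17165  ⇒  m_melted ≈ 51.39 g.

m_melted ≈ 51.4 g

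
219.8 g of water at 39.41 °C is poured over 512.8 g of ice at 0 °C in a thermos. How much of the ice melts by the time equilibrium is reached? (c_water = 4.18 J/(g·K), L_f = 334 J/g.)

m_melted ≈ 108 g

Cooling the water to 0 °C releases 219.8×4.18×39.41 = 36208 J.
To melt every bit of ice: 512.8×334 = 171275 J.
Since 36208 < 171275 J, not all the ice melts; equilibrium is at 0 °C.
Mass melted = 36208/334 ≈ 108.4 g.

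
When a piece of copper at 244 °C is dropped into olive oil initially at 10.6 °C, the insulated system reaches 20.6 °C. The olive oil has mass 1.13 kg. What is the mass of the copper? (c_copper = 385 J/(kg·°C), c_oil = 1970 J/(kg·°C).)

Heat lost by the copper = heat gained by the oil:
m·385·(244 − 20.6) = 1.13·1970·(20.6 − 10.6)
86009 m = 22261  ⇒  m ≈ 0.2588 kg

m ≈ 0.259 kg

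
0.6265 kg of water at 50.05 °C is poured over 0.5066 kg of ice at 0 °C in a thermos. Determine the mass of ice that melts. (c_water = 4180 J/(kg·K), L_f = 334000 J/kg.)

m_melted ≈ 0.392 kg

Cooling the water to 0 °C releases 0.6265·4180·50.05 = 131069 J.
To melt every bit of ice: 0.5066·334000 = 169204 J.
Since 131069 < 169204 J, not all the ice melts; equilibrium is at 0 °C.
Mass melted = 131069/334000 ≈ 0.3924 kg.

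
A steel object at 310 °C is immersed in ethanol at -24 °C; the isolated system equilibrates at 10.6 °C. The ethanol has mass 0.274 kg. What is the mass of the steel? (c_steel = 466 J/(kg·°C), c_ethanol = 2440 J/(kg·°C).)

Heat lost by the steel = heat gained by the ethanol:
m×466×(310 − 10.6) = 0.274×2440×(10.6 − (-24))
139520 m = 23132  ⇒  m ≈ 0.1658 kg

m ≈ 0.166 kg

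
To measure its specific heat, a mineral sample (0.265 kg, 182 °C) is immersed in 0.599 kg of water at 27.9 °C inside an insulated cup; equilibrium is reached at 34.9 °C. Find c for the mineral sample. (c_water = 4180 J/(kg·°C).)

c ≈ 450 J/(kg·°C)

Heat lost by the mineral sample = heat gained by the water:
0.265·c·(182 − 34.9) = 0.599·4180·(34.9 − 27.9)
38.98 c = 17527  ⇒  c ≈ 449.6 J/(kg·°C)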